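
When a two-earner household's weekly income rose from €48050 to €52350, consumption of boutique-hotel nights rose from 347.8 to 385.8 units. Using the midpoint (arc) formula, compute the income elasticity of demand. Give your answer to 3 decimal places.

ΔQ = 385.8 − 347.8 = 38; midpoint Q̄ = (347.8 + 385.8)/2 = 366.8.
ΔI = 52350 − 48050 = 4300; midpoint Ī = (48050 + 52350)/2 = 50200.
η = (ΔQ/Q̄) ÷ (ΔI/Ī) = (38/366.8) ÷ (4300/50200) = 1.209.

1.209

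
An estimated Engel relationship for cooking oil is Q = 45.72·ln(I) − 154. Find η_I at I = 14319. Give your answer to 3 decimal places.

0.161

At I = 14319: Q = 283.510.
dQ/dI = 45.72/I = 0.00319296 at this income.
η = (dQ/dI)·(I/Q) = 0.00319296 × (14319/283.510) = 0.161.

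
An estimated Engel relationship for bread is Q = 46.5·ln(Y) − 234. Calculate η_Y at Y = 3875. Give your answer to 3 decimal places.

0.310

At Y = 3875: Q = 150.197.
dQ/dY = 46.5/Y = 0.012 at this income.
η = (dQ/dY)·(Y/Q) = 0.012 × (3875/150.197) = 0.310.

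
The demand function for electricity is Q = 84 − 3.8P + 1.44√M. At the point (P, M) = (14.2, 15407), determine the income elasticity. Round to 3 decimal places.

At P = 14.2, M = 15407: Q = 208.780.
Holding P constant, ∂Q/∂M = 1.44/(2√M) = 0.00580061.
η_M = (∂Q/∂M)·(M/Q) = 0.00580061 × (15407/208.780) = 0.428.

0.428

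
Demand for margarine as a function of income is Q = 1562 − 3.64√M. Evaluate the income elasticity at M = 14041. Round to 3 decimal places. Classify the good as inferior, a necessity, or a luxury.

-0.191 (inferior good)

At M = 14041: Q = 1130.679.
dQ/dM = -3.64/(2√M) = -0.0153593 at this income.
η = (dQ/dM)·(M/Q) = -0.0153593 × (14041/1130.679) = -0.191.
Since η < 0, the good is an inferior good.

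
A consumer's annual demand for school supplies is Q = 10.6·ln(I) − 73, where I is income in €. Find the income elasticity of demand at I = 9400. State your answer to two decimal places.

At I = 9400: Q = 23.974.
dQ/dI = 10.6/I = 0.00112766 at this income.
η = (dQ/dI)·(I/Q) = 0.00112766 × (9400/23.974) = 0.44.

0.44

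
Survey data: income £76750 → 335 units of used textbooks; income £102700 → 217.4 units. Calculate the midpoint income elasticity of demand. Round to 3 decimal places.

-1.472

ΔQ = 217.4 − 335 = -117.6; midpoint Q̄ = (335 + 217.4)/2 = 276.2.
ΔI = 102700 − 76750 = 25950; midpoint Ī = (76750 + 102700)/2 = 89725.
η = (ΔQ/Q̄) ÷ (ΔI/Ī) = (-117.6/276.2) ÷ (25950/89725) = -1.472.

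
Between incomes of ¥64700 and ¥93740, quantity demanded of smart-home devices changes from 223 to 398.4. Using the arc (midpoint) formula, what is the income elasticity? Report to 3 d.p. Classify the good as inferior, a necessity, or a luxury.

1.540 (luxury)

ΔQ = 398.4 − 223 = 175.4; midpoint Q̄ = (223 + 398.4)/2 = 310.7.
ΔI = 93740 − 64700 = 29040; midpoint Ī = (64700 + 93740)/2 = 79220.
η = (ΔQ/Q̄) ÷ (ΔI/Ī) = (175.4/310.7) ÷ (29040/79220) = 1.540.
η > 1 ⇒ luxury.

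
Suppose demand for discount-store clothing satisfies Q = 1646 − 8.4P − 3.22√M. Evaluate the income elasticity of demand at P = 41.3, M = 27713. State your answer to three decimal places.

-0.351

At P = 41.3, M = 27713: Q = 763.039.
Holding P constant, ∂Q/∂M = -3.22/(2√M) = -0.00967128.
η_M = (∂Q/∂M)·(M/Q) = -0.00967128 × (27713/763.039) = -0.351.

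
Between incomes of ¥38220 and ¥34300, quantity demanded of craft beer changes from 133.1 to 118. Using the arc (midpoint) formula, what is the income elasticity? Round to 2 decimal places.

1.11

ΔQ = 118 − 133.1 = -15.1; midpoint Q̄ = (133.1 + 118)/2 = 125.55.
ΔI = 34300 − 38220 = -3920; midpoint Ī = (38220 + 34300)/2 = 36260.
η = (ΔQ/Q̄) ÷ (ΔI/Ī) = (-15.1/125.55) ÷ (-3920/36260) = 1.11.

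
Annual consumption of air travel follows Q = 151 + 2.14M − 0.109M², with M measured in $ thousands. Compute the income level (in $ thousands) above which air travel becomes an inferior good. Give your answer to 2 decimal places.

9.82

dQ/dM = 2.14 − 0.218M.
The good is inferior where dQ/dM < 0. Setting dQ/dM = 0 gives M = 2.14 / 0.218 = 9.82.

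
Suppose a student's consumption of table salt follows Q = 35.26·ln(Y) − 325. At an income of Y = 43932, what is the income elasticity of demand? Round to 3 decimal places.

At Y = 43932: Q = 51.943.
dQ/dY = 35.26/Y = 0.000802604 at this income.
η = (dQ/dY)·(Y/Q) = 0.000802604 × (43932/51.943) = 0.679.

0.679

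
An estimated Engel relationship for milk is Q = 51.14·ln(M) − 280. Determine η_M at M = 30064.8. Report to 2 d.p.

At M = 30064.8: Q = 247.310.
dQ/dM = 51.14/M = 0.00170099 at this income.
η = (dQ/dM)·(M/Q) = 0.00170099 × (30064.8/247.310) = 0.21.

0.21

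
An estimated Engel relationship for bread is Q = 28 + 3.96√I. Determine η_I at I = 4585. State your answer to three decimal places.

At I = 4585: Q = 296.142.
dQ/dI = 3.96/(2√I) = 0.0292412 at this income.
η = (dQ/dI)·(I/Q) = 0.0292412 × (4585/296.142) = 0.453.

0.453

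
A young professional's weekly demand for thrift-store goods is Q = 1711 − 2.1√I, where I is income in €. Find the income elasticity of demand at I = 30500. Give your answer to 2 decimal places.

At I = 30500: Q = 1344.251.
dQ/dI = -2.1/(2√I) = -0.00601228 at this income.
η = (dQ/dI)·(I/Q) = -0.00601228 × (30500/1344.251) = -0.14.

-0.14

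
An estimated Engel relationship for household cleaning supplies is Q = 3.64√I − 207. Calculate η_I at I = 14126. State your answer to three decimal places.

0.959

At I = 14126: Q = 225.624.
dQ/dI = 3.64/(2√I) = 0.0153131 at this income.
η = (dQ/dI)·(I/Q) = 0.0153131 × (14126/225.624) = 0.959.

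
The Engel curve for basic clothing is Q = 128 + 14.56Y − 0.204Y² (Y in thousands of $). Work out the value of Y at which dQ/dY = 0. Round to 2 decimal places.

dQ/dY = 14.56 − 0.408Y.
The good is inferior where dQ/dY < 0. Setting dQ/dY = 0 gives Y = 14.56 / 0.408 = 35.69.

35.69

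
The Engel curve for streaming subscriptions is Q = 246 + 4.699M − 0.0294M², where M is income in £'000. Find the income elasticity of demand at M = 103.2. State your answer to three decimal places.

At M = 103.2: Q = 417.8197.
dQ/dM = 4.699 − 0.0588M = -1.36916.
η = (dQ/dM)·(M/Q) = -1.36916 × (103.2/417.8197) = -0.338.

-0.338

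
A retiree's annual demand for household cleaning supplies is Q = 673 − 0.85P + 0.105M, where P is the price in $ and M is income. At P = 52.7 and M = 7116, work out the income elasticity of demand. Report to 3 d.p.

0.543

At P = 52.7, M = 7116: Q = 1375.385.
Holding P constant, ∂Q/∂M = 0.105.
η_M = (∂Q/∂M)·(M/Q) = 0.105 × (7116/1375.385) = 0.543.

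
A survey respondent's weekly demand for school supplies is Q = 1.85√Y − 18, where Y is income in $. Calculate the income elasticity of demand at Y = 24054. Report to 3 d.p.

At Y = 24054: Q = 268.923.
dQ/dY = 1.85/(2√Y) = 0.00596414 at this income.
η = (dQ/dY)·(Y/Q) = 0.00596414 × (24054/268.923) = 0.533.

0.533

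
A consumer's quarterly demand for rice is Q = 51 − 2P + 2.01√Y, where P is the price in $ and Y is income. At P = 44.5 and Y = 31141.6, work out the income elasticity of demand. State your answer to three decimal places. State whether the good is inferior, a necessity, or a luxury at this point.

0.560 (necessity)

At P = 44.5, Y = 31141.6: Q = 316.704.
Holding P constant, ∂Q/∂Y = 2.01/(2√Y) = 0.00569502.
η_Y = (∂Q/∂Y)·(Y/Q) = 0.00569502 × (31141.6/316.704) = 0.560.
Since 0 < η < 1, this is a necessity.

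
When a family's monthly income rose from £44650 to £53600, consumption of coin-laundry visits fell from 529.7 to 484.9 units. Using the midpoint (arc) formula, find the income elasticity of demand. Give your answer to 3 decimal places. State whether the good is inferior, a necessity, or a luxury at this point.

ΔQ = 484.9 − 529.7 = -44.8; midpoint Q̄ = (529.7 + 484.9)/2 = 507.3.
ΔI = 53600 − 44650 = 8950; midpoint Ī = (44650 + 53600)/2 = 49125.
η = (ΔQ/Q̄) ÷ (ΔI/Ī) = (-44.8/507.3) ÷ (8950/49125) = -0.485.
η < 0 ⇒ inferior good.

-0.485 (inferior good)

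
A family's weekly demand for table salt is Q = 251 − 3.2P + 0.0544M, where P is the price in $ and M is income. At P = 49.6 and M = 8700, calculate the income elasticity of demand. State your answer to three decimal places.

At P = 49.6, M = 8700: Q = 565.560.
Holding P constant, ∂Q/∂M = 0.0544.
η_M = (∂Q/∂M)·(M/Q) = 0.0544 × (8700/565.560) = 0.837.

0.837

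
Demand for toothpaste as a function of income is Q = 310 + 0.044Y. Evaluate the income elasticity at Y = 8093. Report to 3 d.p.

At Y = 8093: Q = 666.092.
dQ/dY = 0.044.
η = (dQ/dY)·(Y/Q) = 0.044 × (8093/666.092) = 0.535.

0.535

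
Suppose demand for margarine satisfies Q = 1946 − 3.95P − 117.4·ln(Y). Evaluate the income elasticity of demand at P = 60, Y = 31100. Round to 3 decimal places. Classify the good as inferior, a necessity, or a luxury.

At P = 60, Y = 31100: Q = 494.501.
Holding P constant, ∂Q/∂Y = -117.4/Y = -0.00377492.
η_Y = (∂Q/∂Y)·(Y/Q) = -0.00377492 × (31100/494.501) = -0.237.
Since η < 0, this is an inferior good.

-0.237 (inferior good)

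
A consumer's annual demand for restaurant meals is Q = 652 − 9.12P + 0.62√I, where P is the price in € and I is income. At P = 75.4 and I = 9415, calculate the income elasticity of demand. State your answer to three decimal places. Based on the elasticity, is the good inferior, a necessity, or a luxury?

1.227 (luxury)

At P = 75.4, I = 9415: Q = 24.511.
Holding P constant, ∂Q/∂I = 0.62/(2√I) = 0.00319486.
η_I = (∂Q/∂I)·(I/Q) = 0.00319486 × (9415/24.511) = 1.227.
Since η > 1, this is a luxury.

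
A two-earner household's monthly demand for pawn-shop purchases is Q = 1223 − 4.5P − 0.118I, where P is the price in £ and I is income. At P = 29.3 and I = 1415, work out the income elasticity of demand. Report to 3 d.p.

-0.181

At P = 29.3, I = 1415: Q = 924.180.
Holding P constant, ∂Q/∂I = −0.118.
η_I = (∂Q/∂I)·(I/Q) = -0.118 × (1415/924.180) = -0.181.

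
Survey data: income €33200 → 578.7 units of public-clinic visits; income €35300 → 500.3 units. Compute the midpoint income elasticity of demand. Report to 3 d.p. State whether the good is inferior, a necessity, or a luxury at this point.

-2.370 (inferior good)

ΔQ = 500.3 − 578.7 = -78.4; midpoint Q̄ = (578.7 + 500.3)/2 = 539.5.
ΔI = 35300 − 33200 = 2100; midpoint Ī = (33200 + 35300)/2 = 34250.
η = (ΔQ/Q̄) ÷ (ΔI/Ī) = (-78.4/539.5) ÷ (2100/34250) = -2.370.
η < 0 ⇒ inferior good.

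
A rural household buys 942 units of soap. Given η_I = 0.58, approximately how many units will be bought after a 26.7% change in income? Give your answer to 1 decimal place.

1087.9

%ΔQ ≈ η × %ΔI = 0.58 × 26.7% = 15.486%.
New Q ≈ 942 × (1 + 0.15486) = 1087.9.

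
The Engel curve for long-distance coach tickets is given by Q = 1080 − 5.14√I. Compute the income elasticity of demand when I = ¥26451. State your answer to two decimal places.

At I = 26451: Q = 244.043.
dQ/dI = -5.14/(2√I) = -0.015802 at this income.
η = (dQ/dI)·(I/Q) = -0.015802 × (26451/244.043) = -1.71.

-1.71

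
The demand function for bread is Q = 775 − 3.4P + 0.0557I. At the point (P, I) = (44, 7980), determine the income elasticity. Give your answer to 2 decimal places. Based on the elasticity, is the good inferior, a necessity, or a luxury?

0.42 (necessity)

At P = 44, I = 7980: Q = 1069.886.
Holding P constant, ∂Q/∂I = 0.0557.
η_I = (∂Q/∂I)·(I/Q) = 0.0557 × (7980/1069.886) = 0.42.
Since 0 < η < 1, this is a necessity.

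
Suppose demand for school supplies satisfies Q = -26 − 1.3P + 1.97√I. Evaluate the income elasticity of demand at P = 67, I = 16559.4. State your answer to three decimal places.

0.903

At P = 67, I = 16559.4: Q = 140.406.
Holding P constant, ∂Q/∂I = 1.97/(2√I) = 0.00765445.
η_I = (∂Q/∂I)·(I/Q) = 0.00765445 × (16559.4/140.406) = 0.903.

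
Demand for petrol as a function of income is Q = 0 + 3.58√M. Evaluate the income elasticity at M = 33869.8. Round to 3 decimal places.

At M = 33869.8: Q = 658.854.
dQ/dM = 3.58/(2√M) = 0.00972628 at this income.
η = (dQ/dM)·(M/Q) = 0.00972628 × (33869.8/658.854) = 0.500.

0.500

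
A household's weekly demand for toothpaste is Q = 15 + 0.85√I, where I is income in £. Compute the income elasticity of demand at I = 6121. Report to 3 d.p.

0.408

At I = 6121: Q = 81.501.
dQ/dI = 0.85/(2√I) = 0.00543222 at this income.
η = (dQ/dI)·(I/Q) = 0.00543222 × (6121/81.501) = 0.408.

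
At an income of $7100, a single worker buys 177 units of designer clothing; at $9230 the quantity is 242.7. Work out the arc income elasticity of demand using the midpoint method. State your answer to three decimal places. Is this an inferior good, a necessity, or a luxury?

1.200 (luxury)

ΔQ = 242.7 − 177 = 65.7; midpoint Q̄ = (177 + 242.7)/2 = 209.85.
ΔI = 9230 − 7100 = 2130; midpoint Ī = (7100 + 9230)/2 = 8165.
η = (ΔQ/Q̄) ÷ (ΔI/Ī) = (65.7/209.85) ÷ (2130/8165) = 1.200.
η > 1 ⇒ luxury.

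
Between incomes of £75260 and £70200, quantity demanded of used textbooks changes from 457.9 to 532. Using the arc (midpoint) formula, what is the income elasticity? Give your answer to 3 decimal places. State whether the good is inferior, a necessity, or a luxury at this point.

-2.152 (inferior good)

ΔQ = 532 − 457.9 = 74.1; midpoint Q̄ = (457.9 + 532)/2 = 494.95.
ΔI = 70200 − 75260 = -5060; midpoint Ī = (75260 + 70200)/2 = 72730.
η = (ΔQ/Q̄) ÷ (ΔI/Ī) = (74.1/494.95) ÷ (-5060/72730) = -2.152.
η < 0 ⇒ inferior good.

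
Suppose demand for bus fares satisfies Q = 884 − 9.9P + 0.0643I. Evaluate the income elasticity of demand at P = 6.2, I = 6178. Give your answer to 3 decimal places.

0.326

At P = 6.2, I = 6178: Q = 1219.865.
Holding P constant, ∂Q/∂I = 0.0643.
η_I = (∂Q/∂I)·(I/Q) = 0.0643 × (6178/1219.865) = 0.326.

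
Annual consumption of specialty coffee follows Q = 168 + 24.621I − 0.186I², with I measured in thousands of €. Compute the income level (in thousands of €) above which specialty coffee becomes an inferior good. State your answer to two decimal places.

dQ/dI = 24.621 − 0.372I.
The good is inferior where dQ/dI < 0. Setting dQ/dI = 0 gives I = 24.621 / 0.372 = 66.19.

66.19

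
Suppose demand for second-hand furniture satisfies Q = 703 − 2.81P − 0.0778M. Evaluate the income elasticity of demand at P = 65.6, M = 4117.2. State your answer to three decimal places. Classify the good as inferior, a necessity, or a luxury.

-1.615 (inferior good)

At P = 65.6, M = 4117.2: Q = 198.346.
Holding P constant, ∂Q/∂M = −0.0778.
η_M = (∂Q/∂M)·(M/Q) = -0.0778 × (4117.2/198.346) = -1.615.
Since η < 0, this is an inferior good.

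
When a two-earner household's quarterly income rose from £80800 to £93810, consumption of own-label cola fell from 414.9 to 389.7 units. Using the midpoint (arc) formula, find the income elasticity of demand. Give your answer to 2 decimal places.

-0.42

ΔQ = 389.7 − 414.9 = -25.2; midpoint Q̄ = (414.9 + 389.7)/2 = 402.3.
ΔI = 93810 − 80800 = 13010; midpoint Ī = (80800 + 93810)/2 = 87305.
η = (ΔQ/Q̄) ÷ (ΔI/Ī) = (-25.2/402.3) ÷ (13010/87305) = -0.42.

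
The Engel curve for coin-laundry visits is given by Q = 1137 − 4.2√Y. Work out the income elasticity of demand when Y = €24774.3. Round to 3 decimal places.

-0.695

At Y = 24774.3: Q = 475.926.
dQ/dY = -4.2/(2√Y) = -0.0133419 at this income.
η = (dQ/dY)·(Y/Q) = -0.0133419 × (24774.3/475.926) = -0.695.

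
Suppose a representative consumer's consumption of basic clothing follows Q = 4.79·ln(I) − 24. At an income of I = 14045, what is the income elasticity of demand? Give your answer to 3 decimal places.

0.220

At I = 14045: Q = 21.745.
dQ/dI = 4.79/I = 0.000341047 at this income.
η = (dQ/dI)·(I/Q) = 0.000341047 × (14045/21.745) = 0.220.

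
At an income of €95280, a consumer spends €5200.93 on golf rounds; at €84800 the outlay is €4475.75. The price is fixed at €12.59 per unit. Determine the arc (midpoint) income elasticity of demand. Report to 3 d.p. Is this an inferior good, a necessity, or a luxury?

1.288 (luxury)

With a constant price, Q₁ = 5200.93/12.59 = 413.100 and Q₂ = 4475.75/12.59 = 355.500 (equivalently, work directly with expenditure since P cancels).
Midpoint %ΔQ = (4475.75 − 5200.93)/4838.34 = -0.14988; midpoint %ΔI = (84800 − 95280)/90040 = -0.11639.
η = -0.14988 / -0.11639 = 1.288.
η > 1 ⇒ luxury.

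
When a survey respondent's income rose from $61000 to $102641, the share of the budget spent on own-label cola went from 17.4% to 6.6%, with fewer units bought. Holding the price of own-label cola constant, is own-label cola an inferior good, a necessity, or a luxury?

Quantity demanded falls as income rises, so η < 0.

inferior good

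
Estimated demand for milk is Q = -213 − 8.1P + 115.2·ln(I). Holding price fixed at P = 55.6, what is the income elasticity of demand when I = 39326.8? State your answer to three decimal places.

At P = 55.6, I = 39326.8: Q = 555.417.
Holding P constant, ∂Q/∂I = 115.2/I = 0.0029293.
η_I = (∂Q/∂I)·(I/Q) = 0.0029293 × (39326.8/555.417) = 0.207.

0.207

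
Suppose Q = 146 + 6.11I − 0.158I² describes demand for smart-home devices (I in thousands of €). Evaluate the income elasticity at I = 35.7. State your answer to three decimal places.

At I = 35.7: Q = 162.7576.
dQ/dI = 6.11 − 0.316I = -5.17120.
η = (dQ/dI)·(I/Q) = -5.17120 × (35.7/162.7576) = -1.134.

-1.134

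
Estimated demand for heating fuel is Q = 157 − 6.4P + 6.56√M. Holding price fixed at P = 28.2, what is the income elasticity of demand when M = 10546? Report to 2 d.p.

At P = 28.2, M = 10546: Q = 650.191.
Holding P constant, ∂Q/∂M = 6.56/(2√M) = 0.0319396.
η_M = (∂Q/∂M)·(M/Q) = 0.0319396 × (10546/650.191) = 0.52.

0.52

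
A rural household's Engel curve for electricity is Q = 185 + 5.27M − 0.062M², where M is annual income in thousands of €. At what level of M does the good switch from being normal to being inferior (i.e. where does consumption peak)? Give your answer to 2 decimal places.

dQ/dM = 5.27 − 0.124M.
The good is inferior where dQ/dM < 0. Setting dQ/dM = 0 gives M = 5.27 / 0.124 = 42.50.

42.50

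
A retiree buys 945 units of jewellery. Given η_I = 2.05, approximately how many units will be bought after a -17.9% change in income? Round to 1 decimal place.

598.2

%ΔQ ≈ η × %ΔI = 2.05 × (-17.9%) = -36.695%.
New Q ≈ 945 × (1 − 0.36695) = 598.2.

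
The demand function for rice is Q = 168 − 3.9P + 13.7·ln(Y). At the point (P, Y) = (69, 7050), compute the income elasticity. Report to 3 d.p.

0.675

At P = 69, Y = 7050: Q = 20.293.
Holding P constant, ∂Q/∂Y = 13.7/Y = 0.00194326.
η_Y = (∂Q/∂Y)·(Y/Q) = 0.00194326 × (7050/20.293) = 0.675.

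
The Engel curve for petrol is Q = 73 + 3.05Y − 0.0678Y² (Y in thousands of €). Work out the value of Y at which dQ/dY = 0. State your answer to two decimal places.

22.49

dQ/dY = 3.05 − 0.1356Y.
The good is inferior where dQ/dY < 0. Setting dQ/dY = 0 gives Y = 3.05 / 0.1356 = 22.49.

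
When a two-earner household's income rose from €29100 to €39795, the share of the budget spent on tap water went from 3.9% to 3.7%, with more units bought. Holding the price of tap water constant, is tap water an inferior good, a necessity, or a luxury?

Quantity rises but the budget share falls as income rises, so 0 < η < 1.

necessity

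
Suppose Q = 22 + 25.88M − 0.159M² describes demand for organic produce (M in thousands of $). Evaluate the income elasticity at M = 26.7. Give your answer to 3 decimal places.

At M = 26.7: Q = 599.6465.
dQ/dM = 25.88 − 0.318M = 17.38940.
η = (dQ/dM)·(M/Q) = 17.38940 × (26.7/599.6465) = 0.774.

0.774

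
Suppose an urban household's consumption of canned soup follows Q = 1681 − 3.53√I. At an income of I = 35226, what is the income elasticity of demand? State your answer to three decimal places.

At I = 35226: Q = 1018.469.
dQ/dI = -3.53/(2√I) = -0.00940401 at this income.
η = (dQ/dI)·(I/Q) = -0.00940401 × (35226/1018.469) = -0.325.

-0.325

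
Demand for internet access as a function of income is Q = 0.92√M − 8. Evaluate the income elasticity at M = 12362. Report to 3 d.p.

0.542

At M = 12362: Q = 94.290.
dQ/dM = 0.92/(2√M) = 0.00413727 at this income.
η = (dQ/dM)·(M/Q) = 0.00413727 × (12362/94.290) = 0.542.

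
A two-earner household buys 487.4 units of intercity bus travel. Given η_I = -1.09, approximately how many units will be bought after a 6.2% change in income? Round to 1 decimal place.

454.5

%ΔQ ≈ η × %ΔI = -1.09 × 6.2% = -6.758%.
New Q ≈ 487.4 × (1 − 0.06758) = 454.5.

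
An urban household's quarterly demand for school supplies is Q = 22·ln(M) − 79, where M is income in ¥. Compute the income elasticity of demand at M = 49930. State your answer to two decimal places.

At M = 49930: Q = 159.004.
dQ/dM = 22/M = 0.000440617 at this income.
η = (dQ/dM)·(M/Q) = 0.000440617 × (49930/159.004) = 0.14.

0.14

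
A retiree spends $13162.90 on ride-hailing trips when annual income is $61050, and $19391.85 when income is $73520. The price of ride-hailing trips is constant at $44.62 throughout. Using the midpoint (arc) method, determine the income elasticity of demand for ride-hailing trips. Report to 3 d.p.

2.065

With a constant price, Q₁ = 13162.90/44.62 = 295.000 and Q₂ = 19391.85/44.62 = 434.600 (equivalently, work directly with expenditure since P cancels).
Midpoint %ΔQ = (19391.85 − 13162.90)/16277.38 = 0.38268; midpoint %ΔI = (73520 − 61050)/67285 = 0.18533.
η = 0.38268 / 0.18533 = 2.065.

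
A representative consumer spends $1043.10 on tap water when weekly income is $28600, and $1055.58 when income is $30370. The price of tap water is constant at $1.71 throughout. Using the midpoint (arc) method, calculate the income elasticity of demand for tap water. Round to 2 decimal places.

With a constant price, Q₁ = 1043.10/1.71 = 610.000 and Q₂ = 1055.58/1.71 = 617.298 (equivalently, work directly with expenditure since P cancels).
Midpoint %ΔQ = (1055.58 − 1043.10)/1049.34 = 0.01189; midpoint %ΔI = (30370 − 28600)/29485 = 0.06003.
η = 0.01189 / 0.06003 = 0.20.

0.20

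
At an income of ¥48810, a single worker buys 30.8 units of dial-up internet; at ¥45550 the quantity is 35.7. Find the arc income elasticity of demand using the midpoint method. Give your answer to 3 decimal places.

-2.133

ΔQ = 35.7 − 30.8 = 4.9; midpoint Q̄ = (30.8 + 35.7)/2 = 33.25.
ΔI = 45550 − 48810 = -3260; midpoint Ī = (48810 + 45550)/2 = 47180.
η = (ΔQ/Q̄) ÷ (ΔI/Ī) = (4.9/33.25) ÷ (-3260/47180) = -2.133.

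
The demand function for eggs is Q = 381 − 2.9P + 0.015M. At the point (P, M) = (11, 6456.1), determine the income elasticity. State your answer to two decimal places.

0.22

At P = 11, M = 6456.1: Q = 445.942.
Holding P constant, ∂Q/∂M = 0.015.
η_M = (∂Q/∂M)·(M/Q) = 0.015 × (6456.1/445.942) = 0.22.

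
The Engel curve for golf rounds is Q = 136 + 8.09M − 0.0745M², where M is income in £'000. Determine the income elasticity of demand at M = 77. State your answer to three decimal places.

At M = 77: Q = 317.2195.
dQ/dM = 8.09 − 0.149M = -3.38300.
η = (dQ/dM)·(M/Q) = -3.38300 × (77/317.2195) = -0.821.

-0.821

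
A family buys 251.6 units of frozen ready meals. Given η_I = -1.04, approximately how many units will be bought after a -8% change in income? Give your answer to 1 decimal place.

%ΔQ ≈ η × %ΔI = -1.04 × (-8%) = 8.32%.
New Q ≈ 251.6 × (1 + 0.0832) = 272.5.

272.5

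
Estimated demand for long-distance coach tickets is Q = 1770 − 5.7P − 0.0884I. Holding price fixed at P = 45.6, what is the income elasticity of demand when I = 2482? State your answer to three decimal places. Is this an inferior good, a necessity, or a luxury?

-0.170 (inferior good)

At P = 45.6, I = 2482: Q = 1290.671.
Holding P constant, ∂Q/∂I = −0.0884.
η_I = (∂Q/∂I)·(I/Q) = -0.0884 × (2482/1290.671) = -0.170.
Since η < 0, this is an inferior good.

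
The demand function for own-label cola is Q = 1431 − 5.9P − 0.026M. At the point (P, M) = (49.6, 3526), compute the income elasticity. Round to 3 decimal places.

At P = 49.6, M = 3526: Q = 1046.684.
Holding P constant, ∂Q/∂M = −0.026.
η_M = (∂Q/∂M)·(M/Q) = -0.026 × (3526/1046.684) = -0.088.

-0.088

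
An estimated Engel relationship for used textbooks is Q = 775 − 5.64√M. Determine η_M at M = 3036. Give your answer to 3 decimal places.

At M = 3036: Q = 464.237.
dQ/dM = -5.64/(2√M) = -0.0511798 at this income.
η = (dQ/dM)·(M/Q) = -0.0511798 × (3036/464.237) = -0.335.

-0.335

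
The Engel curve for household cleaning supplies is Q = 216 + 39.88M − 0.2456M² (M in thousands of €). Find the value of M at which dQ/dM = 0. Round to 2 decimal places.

dQ/dM = 39.88 − 0.4912M.
The good is inferior where dQ/dM < 0. Setting dQ/dM = 0 gives M = 39.88 / 0.4912 = 81.19.

81.19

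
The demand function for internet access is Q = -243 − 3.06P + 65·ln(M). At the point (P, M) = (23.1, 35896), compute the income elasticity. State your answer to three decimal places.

At P = 23.1, M = 35896: Q = 368.059.
Holding P constant, ∂Q/∂M = 65/M = 0.00181079.
η_M = (∂Q/∂M)·(M/Q) = 0.00181079 × (35896/368.059) = 0.177.

0.177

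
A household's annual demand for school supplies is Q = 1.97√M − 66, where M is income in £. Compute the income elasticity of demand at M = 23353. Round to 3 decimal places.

0.640

At M = 23353: Q = 235.049.
dQ/dM = 1.97/(2√M) = 0.00644562 at this income.
η = (dQ/dM)·(M/Q) = 0.00644562 × (23353/235.049) = 0.640.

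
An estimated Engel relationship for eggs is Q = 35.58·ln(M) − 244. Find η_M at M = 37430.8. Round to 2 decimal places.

0.27

At M = 37430.8: Q = 130.666.
dQ/dM = 35.58/M = 0.000950554 at this income.
η = (dQ/dM)·(M/Q) = 0.000950554 × (37430.8/130.666) = 0.27.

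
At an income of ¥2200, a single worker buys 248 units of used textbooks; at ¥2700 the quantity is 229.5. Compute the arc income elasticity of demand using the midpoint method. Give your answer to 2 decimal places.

ΔQ = 229.5 − 248 = -18.5; midpoint Q̄ = (248 + 229.5)/2 = 238.75.
ΔI = 2700 − 2200 = 500; midpoint Ī = (2200 + 2700)/2 = 2450.
η = (ΔQ/Q̄) ÷ (ΔI/Ī) = (-18.5/238.75) ÷ (500/2450) = -0.38.

-0.38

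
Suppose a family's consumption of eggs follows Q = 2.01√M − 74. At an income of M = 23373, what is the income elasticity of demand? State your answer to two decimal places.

At M = 23373: Q = 233.293.
dQ/dM = 2.01/(2√M) = 0.00657368 at this income.
η = (dQ/dM)·(M/Q) = 0.00657368 × (23373/233.293) = 0.66.

0.66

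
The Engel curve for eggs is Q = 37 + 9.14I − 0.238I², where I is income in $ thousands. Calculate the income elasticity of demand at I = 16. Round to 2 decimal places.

0.20

At I = 16: Q = 122.3120.
dQ/dI = 9.14 − 0.476I = 1.52400.
η = (dQ/dI)·(I/Q) = 1.52400 × (16/122.3120) = 0.20.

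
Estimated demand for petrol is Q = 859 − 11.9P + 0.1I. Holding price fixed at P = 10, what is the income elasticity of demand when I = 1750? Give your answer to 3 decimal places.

0.191

At P = 10, I = 1750: Q = 915.000.
Holding P constant, ∂Q/∂I = 0.1.
η_I = (∂Q/∂I)·(I/Q) = 0.1 × (1750/915.000) = 0.191.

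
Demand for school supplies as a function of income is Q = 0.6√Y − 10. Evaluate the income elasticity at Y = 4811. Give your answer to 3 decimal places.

At Y = 4811: Q = 31.617.
dQ/dY = 0.6/(2√Y) = 0.00432517 at this income.
η = (dQ/dY)·(Y/Q) = 0.00432517 × (4811/31.617) = 0.658.

0.658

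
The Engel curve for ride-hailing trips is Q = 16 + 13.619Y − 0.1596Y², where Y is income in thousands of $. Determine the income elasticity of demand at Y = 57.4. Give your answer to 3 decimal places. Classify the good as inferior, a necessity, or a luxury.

-0.993 (inferior good)

At Y = 57.4: Q = 271.8869.
dQ/dY = 13.619 − 0.3192Y = -4.70308.
η = (dQ/dY)·(Y/Q) = -4.70308 × (57.4/271.8869) = -0.993.
η < 0 ⇒ inferior good.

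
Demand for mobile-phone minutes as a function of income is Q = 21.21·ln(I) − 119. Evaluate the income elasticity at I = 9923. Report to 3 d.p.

At I = 9923: Q = 76.187.
dQ/dI = 21.21/I = 0.00213746 at this income.
η = (dQ/dI)·(I/Q) = 0.00213746 × (9923/76.187) = 0.278.

0.278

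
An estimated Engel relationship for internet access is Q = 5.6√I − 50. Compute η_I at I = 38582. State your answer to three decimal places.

At I = 38582: Q = 1049.969.
dQ/dI = 5.6/(2√I) = 0.0142549 at this income.
η = (dQ/dI)·(I/Q) = 0.0142549 × (38582/1049.969) = 0.524.

0.524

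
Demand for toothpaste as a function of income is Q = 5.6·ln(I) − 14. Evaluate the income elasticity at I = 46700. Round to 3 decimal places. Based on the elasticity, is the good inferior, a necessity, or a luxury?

At I = 46700: Q = 46.208.
dQ/dI = 5.6/I = 0.000119914 at this income.
η = (dQ/dI)·(I/Q) = 0.000119914 × (46700/46.208) = 0.121.
Since 0 < η < 1, the good is a necessity.

0.121 (necessity)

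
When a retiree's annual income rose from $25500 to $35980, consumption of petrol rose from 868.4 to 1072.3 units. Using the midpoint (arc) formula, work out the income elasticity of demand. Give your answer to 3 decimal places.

0.616

ΔQ = 1072.3 − 868.4 = 203.9; midpoint Q̄ = (868.4 + 1072.3)/2 = 970.35.
ΔI = 35980 − 25500 = 10480; midpoint Ī = (25500 + 35980)/2 = 30740.
η = (ΔQ/Q̄) ÷ (ΔI/Ī) = (203.9/970.35) ÷ (10480/30740) = 0.616.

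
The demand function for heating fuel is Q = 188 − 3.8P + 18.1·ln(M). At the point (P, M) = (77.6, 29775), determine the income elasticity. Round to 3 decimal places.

0.227

At P = 77.6, M = 29775: Q = 79.576.
Holding P constant, ∂Q/∂M = 18.1/M = 0.000607893.
η_M = (∂Q/∂M)·(M/Q) = 0.000607893 × (29775/79.576) = 0.227.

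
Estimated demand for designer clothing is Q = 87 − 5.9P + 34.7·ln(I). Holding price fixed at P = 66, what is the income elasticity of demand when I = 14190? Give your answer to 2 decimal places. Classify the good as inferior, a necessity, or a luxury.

At P = 66, I = 14190: Q = 29.342.
Holding P constant, ∂Q/∂I = 34.7/I = 0.00244538.
η_I = (∂Q/∂I)·(I/Q) = 0.00244538 × (14190/29.342) = 1.18.
Since η > 1, this is a luxury.

1.18 (luxury)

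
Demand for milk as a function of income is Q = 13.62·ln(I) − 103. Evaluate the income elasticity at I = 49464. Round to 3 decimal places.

0.308

At I = 49464: Q = 44.219.
dQ/dI = 13.62/I = 0.000275352 at this income.
η = (dQ/dI)·(I/Q) = 0.000275352 × (49464/44.219) = 0.308.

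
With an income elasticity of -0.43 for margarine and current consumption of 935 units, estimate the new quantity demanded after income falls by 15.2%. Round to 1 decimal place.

996.1

%ΔQ ≈ η × %ΔI = -0.43 × (-15.2%) = 6.536%.
New Q ≈ 935 × (1 + 0.06536) = 996.1.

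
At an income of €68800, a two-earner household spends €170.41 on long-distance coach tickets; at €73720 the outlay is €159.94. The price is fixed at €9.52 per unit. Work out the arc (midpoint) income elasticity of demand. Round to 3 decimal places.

With a constant price, Q₁ = 170.41/9.52 = 17.900 and Q₂ = 159.94/9.52 = 16.800 (equivalently, work directly with expenditure since P cancels).
Midpoint %ΔQ = (159.94 − 170.41)/165.18 = -0.06339; midpoint %ΔI = (73720 − 68800)/71260 = 0.06904.
η = -0.06339 / 0.06904 = -0.918.

-0.918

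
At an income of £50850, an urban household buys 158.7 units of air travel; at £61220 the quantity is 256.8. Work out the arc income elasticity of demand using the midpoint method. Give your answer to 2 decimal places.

ΔQ = 256.8 − 158.7 = 98.1; midpoint Q̄ = (158.7 + 256.8)/2 = 207.75.
ΔI = 61220 − 50850 = 10370; midpoint Ī = (50850 + 61220)/2 = 56035.
η = (ΔQ/Q̄) ÷ (ΔI/Ī) = (98.1/207.75) ÷ (10370/56035) = 2.55.

2.55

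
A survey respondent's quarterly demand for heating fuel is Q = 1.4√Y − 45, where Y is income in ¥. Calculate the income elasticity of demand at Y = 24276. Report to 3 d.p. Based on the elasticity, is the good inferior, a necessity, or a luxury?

At Y = 24276: Q = 173.131.
dQ/dY = 1.4/(2√Y) = 0.00449272 at this income.
η = (dQ/dY)·(Y/Q) = 0.00449272 × (24276/173.131) = 0.630.
Since 0 < η < 1, the good is a necessity.

0.630 (necessity)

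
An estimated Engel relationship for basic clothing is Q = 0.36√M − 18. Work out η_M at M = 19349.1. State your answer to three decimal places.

0.781

At M = 19349.1: Q = 32.076.
dQ/dM = 0.36/(2√M) = 0.00129402 at this income.
η = (dQ/dM)·(M/Q) = 0.00129402 × (19349.1/32.076) = 0.781.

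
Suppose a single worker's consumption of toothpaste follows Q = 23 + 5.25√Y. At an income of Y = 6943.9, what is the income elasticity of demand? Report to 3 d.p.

0.475

At Y = 6943.9: Q = 460.483.
dQ/dY = 5.25/(2√Y) = 0.0315012 at this income.
η = (dQ/dY)·(Y/Q) = 0.0315012 × (6943.9/460.483) = 0.475.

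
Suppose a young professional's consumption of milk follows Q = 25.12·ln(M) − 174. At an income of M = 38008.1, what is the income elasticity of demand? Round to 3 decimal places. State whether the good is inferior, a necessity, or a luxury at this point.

At M = 38008.1: Q = 90.904.
dQ/dM = 25.12/M = 0.000660912 at this income.
η = (dQ/dM)·(M/Q) = 0.000660912 × (38008.1/90.904) = 0.276.
Since 0 < η < 1, the good is a necessity.

0.276 (necessity)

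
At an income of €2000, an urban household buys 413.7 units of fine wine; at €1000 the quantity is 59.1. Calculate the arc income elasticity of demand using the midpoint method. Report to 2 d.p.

ΔQ = 59.1 − 413.7 = -354.6; midpoint Q̄ = (413.7 + 59.1)/2 = 236.4.
ΔI = 1000 − 2000 = -1000; midpoint Ī = (2000 + 1000)/2 = 1500.
η = (ΔQ/Q̄) ÷ (ΔI/Ī) = (-354.6/236.4) ÷ (-1000/1500) = 2.25.

2.25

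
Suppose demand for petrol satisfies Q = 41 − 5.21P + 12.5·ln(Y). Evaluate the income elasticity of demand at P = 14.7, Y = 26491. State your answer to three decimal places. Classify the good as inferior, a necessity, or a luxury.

At P = 14.7, Y = 26491: Q = 91.720.
Holding P constant, ∂Q/∂Y = 12.5/Y = 0.000471858.
η_Y = (∂Q/∂Y)·(Y/Q) = 0.000471858 × (26491/91.720) = 0.136.
Since 0 < η < 1, this is a necessity.

0.136 (necessity)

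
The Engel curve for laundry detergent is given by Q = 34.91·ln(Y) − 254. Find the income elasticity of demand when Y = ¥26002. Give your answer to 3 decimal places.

At Y = 26002: Q = 100.893.
dQ/dY = 34.91/Y = 0.00134259 at this income.
η = (dQ/dY)·(Y/Q) = 0.00134259 × (26002/100.893) = 0.346.

0.346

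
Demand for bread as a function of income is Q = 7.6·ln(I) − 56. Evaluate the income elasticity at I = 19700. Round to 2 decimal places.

0.40

At I = 19700: Q = 19.152.
dQ/dI = 7.6/I = 0.000385787 at this income.
η = (dQ/dI)·(I/Q) = 0.000385787 × (19700/19.152) = 0.40.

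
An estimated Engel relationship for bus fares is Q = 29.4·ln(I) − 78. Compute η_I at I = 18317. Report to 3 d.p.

0.140

At I = 18317: Q = 210.578.
dQ/dI = 29.4/I = 0.00160507 at this income.
η = (dQ/dI)·(I/Q) = 0.00160507 × (18317/210.578) = 0.140.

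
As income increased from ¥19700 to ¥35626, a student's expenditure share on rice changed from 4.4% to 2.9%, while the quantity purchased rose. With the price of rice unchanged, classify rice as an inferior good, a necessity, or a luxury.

Quantity rises but the budget share falls as income rises, so 0 < η < 1.

necessity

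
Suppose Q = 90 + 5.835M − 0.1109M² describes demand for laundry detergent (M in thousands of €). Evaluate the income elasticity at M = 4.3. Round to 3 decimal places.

0.186

At M = 4.3: Q = 113.0400.
dQ/dM = 5.835 − 0.2218M = 4.88126.
η = (dQ/dM)·(M/Q) = 4.88126 × (4.3/113.0400) = 0.186.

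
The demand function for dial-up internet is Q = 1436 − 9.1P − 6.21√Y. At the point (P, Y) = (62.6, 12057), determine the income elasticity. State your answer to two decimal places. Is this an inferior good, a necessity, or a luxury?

At P = 62.6, Y = 12057: Q = 184.455.
Holding P constant, ∂Q/∂Y = -6.21/(2√Y) = -0.0282776.
η_Y = (∂Q/∂Y)·(Y/Q) = -0.0282776 × (12057/184.455) = -1.85.
Since η < 0, this is an inferior good.

-1.85 (inferior good)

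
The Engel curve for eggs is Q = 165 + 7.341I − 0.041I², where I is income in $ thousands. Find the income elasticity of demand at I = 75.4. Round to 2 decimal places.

0.18

At I = 75.4: Q = 485.4198.
dQ/dI = 7.341 − 0.082I = 1.15820.
η = (dQ/dI)·(I/Q) = 1.15820 × (75.4/485.4198) = 0.18.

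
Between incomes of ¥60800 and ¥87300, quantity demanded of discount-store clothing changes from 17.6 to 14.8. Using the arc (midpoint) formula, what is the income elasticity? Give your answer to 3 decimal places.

ΔQ = 14.8 − 17.6 = -2.8; midpoint Q̄ = (17.6 + 14.8)/2 = 16.2.
ΔI = 87300 − 60800 = 26500; midpoint Ī = (60800 + 87300)/2 = 74050.
η = (ΔQ/Q̄) ÷ (ΔI/Ī) = (-2.8/16.2) ÷ (26500/74050) = -0.483.

-0.483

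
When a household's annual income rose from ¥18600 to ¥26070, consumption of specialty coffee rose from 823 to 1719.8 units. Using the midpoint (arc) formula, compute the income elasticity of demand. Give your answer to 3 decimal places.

2.109

ΔQ = 1719.8 − 823 = 896.8; midpoint Q̄ = (823 + 1719.8)/2 = 1271.4.
ΔI = 26070 − 18600 = 7470; midpoint Ī = (18600 + 26070)/2 = 22335.
η = (ΔQ/Q̄) ÷ (ΔI/Ī) = (896.8/1271.4) ÷ (7470/22335) = 2.109.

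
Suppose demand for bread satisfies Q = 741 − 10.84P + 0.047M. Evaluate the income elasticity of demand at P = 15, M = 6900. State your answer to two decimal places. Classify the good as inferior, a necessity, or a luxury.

0.36 (necessity)

At P = 15, M = 6900: Q = 902.700.
Holding P constant, ∂Q/∂M = 0.047.
η_M = (∂Q/∂M)·(M/Q) = 0.047 × (6900/902.700) = 0.36.
Since 0 < η < 1, this is a necessity.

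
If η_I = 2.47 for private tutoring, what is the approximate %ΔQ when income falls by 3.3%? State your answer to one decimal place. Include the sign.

-8.2%

%ΔQ ≈ η × %ΔI = 2.47 × (-3.3%) = -8.2%.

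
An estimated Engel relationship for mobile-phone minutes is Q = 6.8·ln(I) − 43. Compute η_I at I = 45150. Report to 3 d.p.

At I = 45150: Q = 29.881.
dQ/dI = 6.8/I = 0.000150609 at this income.
η = (dQ/dI)·(I/Q) = 0.000150609 × (45150/29.881) = 0.228.

0.228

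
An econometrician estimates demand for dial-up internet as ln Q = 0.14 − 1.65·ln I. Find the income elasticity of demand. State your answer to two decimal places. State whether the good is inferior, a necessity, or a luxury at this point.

In a log-linear demand, the coefficient on ln I is the income elasticity.
So η = -1.65.
η < 0 ⇒ inferior good.

-1.65 (inferior good)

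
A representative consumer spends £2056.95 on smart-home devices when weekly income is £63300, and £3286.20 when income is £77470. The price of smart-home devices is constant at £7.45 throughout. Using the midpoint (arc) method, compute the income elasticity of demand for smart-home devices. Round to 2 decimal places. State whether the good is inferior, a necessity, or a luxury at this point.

2.29 (luxury)

With a constant price, Q₁ = 2056.95/7.45 = 276.101 and Q₂ = 3286.20/7.45 = 441.101 (equivalently, work directly with expenditure since P cancels).
Midpoint %ΔQ = (3286.20 − 2056.95)/2671.58 = 0.46012; midpoint %ΔI = (77470 − 63300)/70385 = 0.20132.
η = 0.46012 / 0.20132 = 2.29.
η > 1 ⇒ luxury.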